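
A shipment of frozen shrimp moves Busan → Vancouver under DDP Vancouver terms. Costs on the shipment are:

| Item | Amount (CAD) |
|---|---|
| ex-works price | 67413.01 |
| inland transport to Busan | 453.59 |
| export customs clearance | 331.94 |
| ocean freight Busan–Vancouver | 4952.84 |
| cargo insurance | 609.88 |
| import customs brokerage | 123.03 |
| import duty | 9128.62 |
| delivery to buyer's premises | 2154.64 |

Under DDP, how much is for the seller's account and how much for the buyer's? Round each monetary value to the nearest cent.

DDP: the seller bears all costs including import duty.
Seller's account: goods 67413.01 + inland to port 453.59 + export clearance 331.94 + freight 4952.84 + insurance 609.88 + brokerage 123.03 + duty 9128.62 + delivery 2154.64 = 85167.55
Buyer's account: 0.00

Seller: CAD 85167.55; buyer: CAD 0.00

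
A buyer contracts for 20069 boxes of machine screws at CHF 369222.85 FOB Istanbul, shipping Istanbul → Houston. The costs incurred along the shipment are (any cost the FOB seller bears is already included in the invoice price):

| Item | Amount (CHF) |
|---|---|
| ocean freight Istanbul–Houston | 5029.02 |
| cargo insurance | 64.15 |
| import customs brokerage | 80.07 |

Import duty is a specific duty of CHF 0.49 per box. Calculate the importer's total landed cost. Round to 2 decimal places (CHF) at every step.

FOB: the seller bears costs until goods are on board at the origin port; the buyer bears freight, insurance and all costs thereafter.
CIF value = FOB price + freight + insurance = 369222.85 + 5029.02 + 64.15 = 374316.02
Import duty = 20069 × 0.49 = 9833.81
Buyer bears: freight 5029.02 + insurance 64.15 + brokerage 80.07 + duty 9833.81 = 15007.05
Landed cost = invoice 369222.85 + 15007.05 = 384229.90

Total landed cost: CHF 384229.90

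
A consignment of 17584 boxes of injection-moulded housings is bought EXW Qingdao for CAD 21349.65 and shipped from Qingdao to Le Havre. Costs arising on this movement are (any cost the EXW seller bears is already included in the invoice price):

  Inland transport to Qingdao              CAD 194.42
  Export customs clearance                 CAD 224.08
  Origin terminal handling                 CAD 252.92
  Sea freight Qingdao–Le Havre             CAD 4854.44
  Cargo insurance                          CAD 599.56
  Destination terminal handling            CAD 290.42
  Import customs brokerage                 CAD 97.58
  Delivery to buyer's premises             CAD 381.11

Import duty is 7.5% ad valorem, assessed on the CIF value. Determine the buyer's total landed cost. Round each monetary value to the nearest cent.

EXW: the seller makes goods available at their premises; the buyer bears all onward costs.
CIF value = EXW price + inland to port + export clearance + origin terminal + freight + insurance = 21349.65 + 194.42 + 224.08 + 252.92 + 4854.44 + 599.56 = 27475.07
Import duty = 27475.07 × 7.5% = 2060.63
Buyer bears: inland to port 194.42 + export clearance 224.08 + origin terminal 252.92 + freight 4854.44 + insurance 599.56 + destination terminal 290.42 + brokerage 97.58 + delivery 381.11 + duty 2060.63 = 8955.16
Landed cost = invoice 21349.65 + 8955.16 = 30304.81

Total landed cost: CAD 30304.81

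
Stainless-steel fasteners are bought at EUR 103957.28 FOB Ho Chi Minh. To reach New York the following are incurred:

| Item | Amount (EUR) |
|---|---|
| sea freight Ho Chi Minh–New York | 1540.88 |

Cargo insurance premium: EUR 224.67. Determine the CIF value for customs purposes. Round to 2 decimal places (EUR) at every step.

CIF value: EUR 105722.83

CIF = FOB price + freight + insurance
CIF = 103957.28 + 1540.88 + 224.67 = 105722.83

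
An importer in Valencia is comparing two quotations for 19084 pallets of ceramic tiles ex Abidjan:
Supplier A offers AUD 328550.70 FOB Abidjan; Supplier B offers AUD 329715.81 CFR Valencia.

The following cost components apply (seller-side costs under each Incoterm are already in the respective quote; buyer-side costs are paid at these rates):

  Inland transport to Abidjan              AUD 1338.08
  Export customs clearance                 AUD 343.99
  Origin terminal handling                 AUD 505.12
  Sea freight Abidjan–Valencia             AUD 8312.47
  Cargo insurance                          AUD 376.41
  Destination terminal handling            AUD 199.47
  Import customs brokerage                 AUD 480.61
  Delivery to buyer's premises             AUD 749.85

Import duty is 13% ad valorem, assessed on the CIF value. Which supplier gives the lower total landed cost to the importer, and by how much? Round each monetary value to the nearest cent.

Supplier B is cheaper by AUD 8076.52

Supplier A (FOB):
CIF value = FOB price + freight + insurance = 328550.70 + 8312.47 + 376.41 = 337239.58
Import duty = 337239.58 × 13% = 43841.15
Buyer bears (A): 8312.47 + 376.41 + 199.47 + 480.61 + 749.85 = 10118.81
Landed cost (A) = invoice 328550.70 + 10118.81 + duty 43841.15 = 382510.66
Supplier B (CFR):
CIF value = CFR price + insurance = 329715.81 + 376.41 = 330092.22
Import duty = 330092.22 × 13% = 42911.99
Buyer bears (B): 376.41 + 199.47 + 480.61 + 749.85 = 1806.34
Landed cost (B) = invoice 329715.81 + 1806.34 + duty 42911.99 = 374434.14
Difference = |382510.66 − 374434.14| = 8076.52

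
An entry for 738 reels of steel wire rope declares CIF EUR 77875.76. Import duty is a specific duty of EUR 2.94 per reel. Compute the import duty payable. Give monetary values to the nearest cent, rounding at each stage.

Import duty = 738 × 2.94 = 2169.72

Import duty: EUR 2169.72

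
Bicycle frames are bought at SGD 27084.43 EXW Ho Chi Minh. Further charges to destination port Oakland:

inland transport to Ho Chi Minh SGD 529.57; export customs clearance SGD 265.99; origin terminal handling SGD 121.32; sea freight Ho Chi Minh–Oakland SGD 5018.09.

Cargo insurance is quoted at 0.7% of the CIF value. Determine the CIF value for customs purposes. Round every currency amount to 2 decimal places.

CIF value: SGD 33252.17

Let C be the CIF value. C = EXW price + pre-shipment costs + freight + 0.7% × C
C − 0.7% × C = 27084.43 + 529.57 + 265.99 + 121.32 + 5018.09
0.993 × C = 33019.40
C = 33019.40 / 0.993 = 33252.17
Insurance premium = 0.7% × 33252.17 = 232.77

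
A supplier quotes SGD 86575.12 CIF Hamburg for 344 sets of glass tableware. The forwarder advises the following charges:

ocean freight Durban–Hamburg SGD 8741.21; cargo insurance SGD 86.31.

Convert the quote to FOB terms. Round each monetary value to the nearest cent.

FOB price: SGD 77747.60

From CIF to FOB, the seller no longer bears: freight, insurance.
FOB price = 86575.12 − 8741.21 − 86.31 = 77747.60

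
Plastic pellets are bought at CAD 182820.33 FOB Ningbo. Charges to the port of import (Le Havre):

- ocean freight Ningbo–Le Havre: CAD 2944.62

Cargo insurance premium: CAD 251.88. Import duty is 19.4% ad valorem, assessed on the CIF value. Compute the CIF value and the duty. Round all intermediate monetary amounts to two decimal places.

CIF value: CAD 186016.83; import duty: CAD 36087.27

CIF = FOB price + freight + insurance
CIF = 182820.33 + 2944.62 + 251.88 = 186016.83
Import duty = 186016.83 × 19.4% = 36087.27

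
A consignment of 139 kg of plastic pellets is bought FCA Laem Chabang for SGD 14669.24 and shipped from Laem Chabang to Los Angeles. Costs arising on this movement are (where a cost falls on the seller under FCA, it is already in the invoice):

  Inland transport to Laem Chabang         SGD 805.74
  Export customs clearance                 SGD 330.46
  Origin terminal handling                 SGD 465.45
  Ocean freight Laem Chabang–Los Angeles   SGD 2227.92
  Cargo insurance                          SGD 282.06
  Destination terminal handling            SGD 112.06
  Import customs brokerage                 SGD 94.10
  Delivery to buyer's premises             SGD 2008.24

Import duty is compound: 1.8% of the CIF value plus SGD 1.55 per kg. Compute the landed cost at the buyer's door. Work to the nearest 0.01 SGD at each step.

Total landed cost: SGD 20392.12

FCA: the seller delivers export-cleared goods to the carrier; the buyer bears costs from that point.
Already in the invoice (seller's account under FCA): inland to port, export clearance — exclude.
CIF value = FCA price + origin terminal + freight + insurance = 14669.24 + 465.45 + 2227.92 + 282.06 = 17644.67
Ad valorem component: 17644.67 × 1.8% = 317.60
Specific component: 139 × 1.55 = 215.45
Import duty = 317.60 + 215.45 = 533.05
Buyer bears: origin terminal 465.45 + freight 2227.92 + insurance 282.06 + destination terminal 112.06 + brokerage 94.10 + delivery 2008.24 + duty 533.05 = 5722.88
Landed cost = invoice 14669.24 + 5722.88 = 20392.12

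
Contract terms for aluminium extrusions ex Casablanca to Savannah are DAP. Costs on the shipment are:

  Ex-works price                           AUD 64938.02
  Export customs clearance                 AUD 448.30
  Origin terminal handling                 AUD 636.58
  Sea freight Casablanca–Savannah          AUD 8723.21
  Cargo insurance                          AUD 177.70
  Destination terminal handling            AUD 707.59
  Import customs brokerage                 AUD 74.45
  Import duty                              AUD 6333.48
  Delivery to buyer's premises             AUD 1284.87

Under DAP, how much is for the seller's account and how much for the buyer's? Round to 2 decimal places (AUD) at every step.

Seller: AUD 76916.27; buyer: AUD 6407.93

DAP: the seller bears all costs to the named destination except import duty and clearance.
Seller's account: goods 64938.02 + export clearance 448.30 + origin terminal 636.58 + freight 8723.21 + insurance 177.70 + destination terminal 707.59 + delivery 1284.87 = 76916.27
Buyer's account: brokerage 74.45 + duty 6333.48 = 6407.93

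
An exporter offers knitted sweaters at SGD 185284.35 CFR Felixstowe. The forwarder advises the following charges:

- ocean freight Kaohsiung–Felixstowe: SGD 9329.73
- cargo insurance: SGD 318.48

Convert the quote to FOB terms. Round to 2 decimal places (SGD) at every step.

FOB price: SGD 175954.62

Not relevant to the conversion: insurance — on the buyer under both terms; not part of either seller's price.
From CFR to FOB, the seller no longer bears: freight.
FOB price = 185284.35 − 9329.73 = 175954.62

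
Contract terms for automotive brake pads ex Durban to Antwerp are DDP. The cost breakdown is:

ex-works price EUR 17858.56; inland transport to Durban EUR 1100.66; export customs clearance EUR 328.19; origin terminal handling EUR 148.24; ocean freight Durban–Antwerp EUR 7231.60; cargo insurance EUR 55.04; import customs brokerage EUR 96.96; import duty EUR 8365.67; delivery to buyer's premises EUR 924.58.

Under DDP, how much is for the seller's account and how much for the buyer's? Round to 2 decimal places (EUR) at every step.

DDP: the seller bears all costs including import duty.
Seller's account: goods 17858.56 + inland to port 1100.66 + export clearance 328.19 + origin terminal 148.24 + freight 7231.60 + insurance 55.04 + brokerage 96.96 + duty 8365.67 + delivery 924.58 = 36109.50
Buyer's account: 0.00

Seller: EUR 36109.50; buyer: EUR 0.00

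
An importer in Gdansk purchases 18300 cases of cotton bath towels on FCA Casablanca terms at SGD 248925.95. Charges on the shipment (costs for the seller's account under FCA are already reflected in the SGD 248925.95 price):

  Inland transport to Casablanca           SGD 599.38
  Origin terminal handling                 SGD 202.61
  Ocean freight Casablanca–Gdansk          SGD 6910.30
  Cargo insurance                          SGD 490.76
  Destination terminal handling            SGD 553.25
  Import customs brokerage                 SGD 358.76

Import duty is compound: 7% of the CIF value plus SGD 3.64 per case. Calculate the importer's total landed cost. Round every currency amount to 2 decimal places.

Total landed cost: SGD 342010.70

FCA: the seller delivers export-cleared goods to the carrier; the buyer bears costs from that point.
Already in the invoice (seller's account under FCA): inland to port — exclude.
CIF value = FCA price + origin terminal + freight + insurance = 248925.95 + 202.61 + 6910.30 + 490.76 = 256529.62
Ad valorem component: 256529.62 × 7% = 17957.07
Specific component: 18300 × 3.64 = 66612.00
Import duty = 17957.07 + 66612.00 = 84569.07
Buyer bears: origin terminal 202.61 + freight 6910.30 + insurance 490.76 + destination terminal 553.25 + brokerage 358.76 + duty 84569.07 = 93084.75
Landed cost = invoice 248925.95 + 93084.75 = 342010.70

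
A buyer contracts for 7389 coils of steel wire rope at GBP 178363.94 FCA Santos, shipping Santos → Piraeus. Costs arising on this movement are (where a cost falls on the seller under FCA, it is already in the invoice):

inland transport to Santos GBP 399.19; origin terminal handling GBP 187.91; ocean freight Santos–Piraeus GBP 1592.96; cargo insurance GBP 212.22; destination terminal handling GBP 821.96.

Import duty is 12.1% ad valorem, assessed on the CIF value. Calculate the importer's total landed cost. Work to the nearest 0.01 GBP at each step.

FCA: the seller delivers export-cleared goods to the carrier; the buyer bears costs from that point.
Already in the invoice (seller's account under FCA): inland to port — exclude.
CIF value = FCA price + origin terminal + freight + insurance = 178363.94 + 187.91 + 1592.96 + 212.22 = 180357.03
Import duty = 180357.03 × 12.1% = 21823.20
Buyer bears: origin terminal 187.91 + freight 1592.96 + insurance 212.22 + destination terminal 821.96 + duty 21823.20 = 24638.25
Landed cost = invoice 178363.94 + 24638.25 = 203002.19

Total landed cost: GBP 203002.19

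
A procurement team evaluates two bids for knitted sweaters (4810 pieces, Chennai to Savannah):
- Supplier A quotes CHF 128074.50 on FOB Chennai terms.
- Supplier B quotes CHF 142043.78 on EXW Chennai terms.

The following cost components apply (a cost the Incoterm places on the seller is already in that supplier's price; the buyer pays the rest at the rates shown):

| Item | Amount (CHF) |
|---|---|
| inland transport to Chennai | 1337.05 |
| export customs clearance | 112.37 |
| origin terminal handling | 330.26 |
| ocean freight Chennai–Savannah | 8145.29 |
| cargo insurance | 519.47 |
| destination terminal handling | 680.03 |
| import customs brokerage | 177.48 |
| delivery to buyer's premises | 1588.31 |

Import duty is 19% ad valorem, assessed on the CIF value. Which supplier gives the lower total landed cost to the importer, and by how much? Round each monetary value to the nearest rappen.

Supplier A is cheaper by CHF 18741.26

Supplier A (FOB):
CIF value = FOB price + freight + insurance = 128074.50 + 8145.29 + 519.47 = 136739.26
Import duty = 136739.26 × 19% = 25980.46
Buyer bears (A): 8145.29 + 519.47 + 680.03 + 177.48 + 1588.31 = 11110.58
Landed cost (A) = invoice 128074.50 + 11110.58 + duty 25980.46 = 165165.54
Supplier B (EXW):
CIF value = EXW price + inland to port + export clearance + origin terminal + freight + insurance = 142043.78 + 1337.05 + 112.37 + 330.26 + 8145.29 + 519.47 = 152488.22
Import duty = 152488.22 × 19% = 28972.76
Buyer bears (B): 1337.05 + 112.37 + 330.26 + 8145.29 + 519.47 + 680.03 + 177.48 + 1588.31 = 12890.26
Landed cost (B) = invoice 142043.78 + 12890.26 + duty 28972.76 = 183906.80
Difference = |165165.54 − 183906.80| = 18741.26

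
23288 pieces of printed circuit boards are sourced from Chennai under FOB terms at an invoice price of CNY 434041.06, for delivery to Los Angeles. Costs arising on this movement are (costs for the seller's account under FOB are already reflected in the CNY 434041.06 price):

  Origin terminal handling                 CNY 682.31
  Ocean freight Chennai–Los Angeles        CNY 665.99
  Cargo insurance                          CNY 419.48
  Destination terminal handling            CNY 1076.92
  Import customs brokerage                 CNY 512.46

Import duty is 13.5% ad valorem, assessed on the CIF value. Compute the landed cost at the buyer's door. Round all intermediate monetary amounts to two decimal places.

Total landed cost: CNY 495457.99

FOB: the seller bears costs until goods are on board at the origin port; the buyer bears freight, insurance and all costs thereafter.
Already in the invoice (seller's account under FOB): origin terminal — exclude.
CIF value = FOB price + freight + insurance = 434041.06 + 665.99 + 419.48 = 435126.53
Import duty = 435126.53 × 13.5% = 58742.08
Buyer bears: freight 665.99 + insurance 419.48 + destination terminal 1076.92 + brokerage 512.46 + duty 58742.08 = 61416.93
Landed cost = invoice 434041.06 + 61416.93 = 495457.99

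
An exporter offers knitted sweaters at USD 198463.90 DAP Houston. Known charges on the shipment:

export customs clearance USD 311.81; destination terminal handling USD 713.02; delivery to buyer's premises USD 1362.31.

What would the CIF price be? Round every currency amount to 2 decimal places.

CIF price: USD 196388.57

Not relevant to the conversion: export clearance — on the seller under both DAP and CIF; already in the DAP price and stays in the CIF price.
From DAP to CIF, the seller no longer bears: destination terminal, delivery.
CIF price = 198463.90 − 713.02 − 1362.31 = 196388.57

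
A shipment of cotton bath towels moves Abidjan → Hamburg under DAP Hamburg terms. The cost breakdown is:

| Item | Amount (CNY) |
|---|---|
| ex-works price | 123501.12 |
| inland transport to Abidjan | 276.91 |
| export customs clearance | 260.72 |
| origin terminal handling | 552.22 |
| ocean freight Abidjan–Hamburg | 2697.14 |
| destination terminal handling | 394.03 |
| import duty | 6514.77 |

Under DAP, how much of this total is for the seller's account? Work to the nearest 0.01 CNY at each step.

DAP: the seller bears all costs to the named destination except import duty and clearance.
Seller's account: goods 123501.12 + inland to port 276.91 + export clearance 260.72 + origin terminal 552.22 + freight 2697.14 + destination terminal 394.03 = 127682.14
Buyer's account: duty 6514.77 = 6514.77

Seller's account: CNY 127682.14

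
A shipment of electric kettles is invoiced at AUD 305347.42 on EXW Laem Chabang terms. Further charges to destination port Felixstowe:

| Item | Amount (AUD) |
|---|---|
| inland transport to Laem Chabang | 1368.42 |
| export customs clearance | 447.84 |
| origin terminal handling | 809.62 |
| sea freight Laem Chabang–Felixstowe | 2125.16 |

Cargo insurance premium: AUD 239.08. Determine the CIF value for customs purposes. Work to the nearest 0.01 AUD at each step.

CIF value: AUD 310337.54

CIF = EXW price + pre-shipment costs + freight + insurance
CIF = 305347.42 + 1368.42 + 447.84 + 809.62 + 2125.16 + 239.08 = 310337.54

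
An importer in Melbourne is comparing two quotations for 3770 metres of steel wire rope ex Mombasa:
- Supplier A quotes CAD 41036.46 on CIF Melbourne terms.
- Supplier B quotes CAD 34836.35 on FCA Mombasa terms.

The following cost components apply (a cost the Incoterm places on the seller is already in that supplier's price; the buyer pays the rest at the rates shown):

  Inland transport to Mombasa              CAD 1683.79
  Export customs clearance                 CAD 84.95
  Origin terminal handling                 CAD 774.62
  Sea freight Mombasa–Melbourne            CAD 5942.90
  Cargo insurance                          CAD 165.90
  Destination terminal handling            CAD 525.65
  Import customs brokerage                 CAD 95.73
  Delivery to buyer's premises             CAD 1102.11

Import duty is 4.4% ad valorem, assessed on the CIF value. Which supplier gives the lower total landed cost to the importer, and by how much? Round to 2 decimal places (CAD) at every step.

Supplier A is cheaper by CAD 713.38

Supplier A (CIF):
The CIF price already equals the CIF value: 41036.46
Import duty = 41036.46 × 4.4% = 1805.60
Buyer bears (A): 525.65 + 95.73 + 1102.11 = 1723.49
Landed cost (A) = invoice 41036.46 + 1723.49 + duty 1805.60 = 44565.55
Supplier B (FCA):
CIF value = FCA price + origin terminal + freight + insurance = 34836.35 + 774.62 + 5942.90 + 165.90 = 41719.77
Import duty = 41719.77 × 4.4% = 1835.67
Buyer bears (B): 774.62 + 5942.90 + 165.90 + 525.65 + 95.73 + 1102.11 = 8606.91
Landed cost (B) = invoice 34836.35 + 8606.91 + duty 1835.67 = 45278.93
Difference = |44565.55 − 45278.93| = 713.38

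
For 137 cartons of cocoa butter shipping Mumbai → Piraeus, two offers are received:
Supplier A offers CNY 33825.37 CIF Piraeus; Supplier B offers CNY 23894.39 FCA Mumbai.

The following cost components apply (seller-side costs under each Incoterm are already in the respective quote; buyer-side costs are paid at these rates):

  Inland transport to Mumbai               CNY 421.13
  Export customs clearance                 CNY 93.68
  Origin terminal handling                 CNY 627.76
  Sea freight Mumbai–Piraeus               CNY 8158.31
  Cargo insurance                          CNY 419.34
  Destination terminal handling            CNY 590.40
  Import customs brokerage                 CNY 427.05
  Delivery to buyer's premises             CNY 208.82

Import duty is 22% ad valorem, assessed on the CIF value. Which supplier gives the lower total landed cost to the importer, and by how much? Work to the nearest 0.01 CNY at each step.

Supplier B is cheaper by CNY 885.19

Supplier A (CIF):
The CIF price already equals the CIF value: 33825.37
Import duty = 33825.37 × 22% = 7441.58
Buyer bears (A): 590.40 + 427.05 + 208.82 = 1226.27
Landed cost (A) = invoice 33825.37 + 1226.27 + duty 7441.58 = 42493.22
Supplier B (FCA):
CIF value = FCA price + origin terminal + freight + insurance = 23894.39 + 627.76 + 8158.31 + 419.34 = 33099.80
Import duty = 33099.80 × 22% = 7281.96
Buyer bears (B): 627.76 + 8158.31 + 419.34 + 590.40 + 427.05 + 208.82 = 10431.68
Landed cost (B) = invoice 23894.39 + 10431.68 + duty 7281.96 = 41608.03
Difference = |42493.22 − 41608.03| = 885.19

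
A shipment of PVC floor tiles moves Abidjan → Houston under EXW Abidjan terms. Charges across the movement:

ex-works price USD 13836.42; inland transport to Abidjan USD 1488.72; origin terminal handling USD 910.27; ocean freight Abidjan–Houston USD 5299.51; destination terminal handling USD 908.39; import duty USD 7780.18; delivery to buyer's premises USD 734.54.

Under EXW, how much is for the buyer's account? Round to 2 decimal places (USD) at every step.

Buyer's account: USD 17121.61

EXW: the seller makes goods available at their premises; the buyer bears all onward costs.
Seller's account: goods 13836.42 = 13836.42
Buyer's account: inland to port 1488.72 + origin terminal 910.27 + freight 5299.51 + destination terminal 908.39 + duty 7780.18 + delivery 734.54 = 17121.61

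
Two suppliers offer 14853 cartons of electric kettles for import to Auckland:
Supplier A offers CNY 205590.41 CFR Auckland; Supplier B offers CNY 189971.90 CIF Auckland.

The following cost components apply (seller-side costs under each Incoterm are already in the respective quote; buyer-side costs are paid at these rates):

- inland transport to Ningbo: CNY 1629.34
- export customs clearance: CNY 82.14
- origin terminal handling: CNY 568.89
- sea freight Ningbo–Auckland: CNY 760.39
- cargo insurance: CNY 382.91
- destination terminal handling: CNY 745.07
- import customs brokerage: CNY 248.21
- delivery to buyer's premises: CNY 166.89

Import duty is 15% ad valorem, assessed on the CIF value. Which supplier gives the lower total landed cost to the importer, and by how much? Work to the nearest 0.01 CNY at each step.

Supplier B is cheaper by CNY 18401.63

Supplier A (CFR):
CIF value = CFR price + insurance = 205590.41 + 382.91 = 205973.32
Import duty = 205973.32 × 15% = 30896.00
Buyer bears (A): 382.91 + 745.07 + 248.21 + 166.89 = 1543.08
Landed cost (A) = invoice 205590.41 + 1543.08 + duty 30896.00 = 238029.49
Supplier B (CIF):
The CIF price already equals the CIF value: 189971.90
Import duty = 189971.90 × 15% = 28495.79
Buyer bears (B): 745.07 + 248.21 + 166.89 = 1160.17
Landed cost (B) = invoice 189971.90 + 1160.17 + duty 28495.79 = 219627.86
Difference = |238029.49 − 219627.86| = 18401.63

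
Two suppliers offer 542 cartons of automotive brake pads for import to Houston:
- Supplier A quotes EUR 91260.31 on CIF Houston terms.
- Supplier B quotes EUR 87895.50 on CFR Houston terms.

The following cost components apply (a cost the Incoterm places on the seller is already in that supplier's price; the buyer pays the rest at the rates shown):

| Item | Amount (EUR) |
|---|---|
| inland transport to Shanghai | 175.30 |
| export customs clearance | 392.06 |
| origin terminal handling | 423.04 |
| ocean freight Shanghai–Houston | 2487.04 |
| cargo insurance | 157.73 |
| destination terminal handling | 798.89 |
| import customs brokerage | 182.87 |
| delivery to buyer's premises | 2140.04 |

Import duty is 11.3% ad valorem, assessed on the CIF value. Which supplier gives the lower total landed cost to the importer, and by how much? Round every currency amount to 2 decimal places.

Supplier B is cheaper by EUR 3569.49

Supplier A (CIF):
The CIF price already equals the CIF value: 91260.31
Import duty = 91260.31 × 11.3% = 10312.42
Buyer bears (A): 798.89 + 182.87 + 2140.04 = 3121.80
Landed cost (A) = invoice 91260.31 + 3121.80 + duty 10312.42 = 104694.53
Supplier B (CFR):
CIF value = CFR price + insurance = 87895.50 + 157.73 = 88053.23
Import duty = 88053.23 × 11.3% = 9950.01
Buyer bears (B): 157.73 + 798.89 + 182.87 + 2140.04 = 3279.53
Landed cost (B) = invoice 87895.50 + 3279.53 + duty 9950.01 = 101125.04
Difference = |104694.53 − 101125.04| = 3569.49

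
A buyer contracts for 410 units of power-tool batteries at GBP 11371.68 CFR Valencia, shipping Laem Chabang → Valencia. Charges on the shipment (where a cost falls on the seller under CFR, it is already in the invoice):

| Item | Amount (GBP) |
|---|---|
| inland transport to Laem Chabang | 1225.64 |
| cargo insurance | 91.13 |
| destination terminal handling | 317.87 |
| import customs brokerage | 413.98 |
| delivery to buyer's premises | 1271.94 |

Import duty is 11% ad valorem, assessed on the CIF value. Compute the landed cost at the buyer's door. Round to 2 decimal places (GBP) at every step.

CFR: the seller pays costs through ocean freight to the destination port, but not insurance.
Already in the invoice (seller's account under CFR): inland to port — exclude.
CIF value = CFR price + insurance = 11371.68 + 91.13 = 11462.81
Import duty = 11462.81 × 11% = 1260.91
Buyer bears: insurance 91.13 + destination terminal 317.87 + brokerage 413.98 + delivery 1271.94 + duty 1260.91 = 3355.83
Landed cost = invoice 11371.68 + 3355.83 = 14727.51

Total landed cost: GBP 14727.51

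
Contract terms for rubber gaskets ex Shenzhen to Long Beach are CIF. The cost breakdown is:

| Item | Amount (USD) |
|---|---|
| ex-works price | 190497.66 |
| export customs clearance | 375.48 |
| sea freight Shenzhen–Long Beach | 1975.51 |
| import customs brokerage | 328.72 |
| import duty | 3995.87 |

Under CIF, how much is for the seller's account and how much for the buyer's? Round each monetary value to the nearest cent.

Seller: USD 192848.65; buyer: USD 4324.59

CIF: the seller pays costs through ocean freight and marine insurance to the destination port.
Seller's account: goods 190497.66 + export clearance 375.48 + freight 1975.51 = 192848.65
Buyer's account: brokerage 328.72 + duty 3995.87 = 4324.59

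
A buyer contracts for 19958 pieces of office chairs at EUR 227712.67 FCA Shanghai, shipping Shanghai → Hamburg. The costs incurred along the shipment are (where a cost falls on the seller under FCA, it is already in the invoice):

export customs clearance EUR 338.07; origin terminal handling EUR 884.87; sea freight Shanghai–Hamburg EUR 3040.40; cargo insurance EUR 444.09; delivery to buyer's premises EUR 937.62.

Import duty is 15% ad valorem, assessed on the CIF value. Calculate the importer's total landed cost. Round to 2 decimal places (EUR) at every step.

FCA: the seller delivers export-cleared goods to the carrier; the buyer bears costs from that point.
Already in the invoice (seller's account under FCA): export clearance — exclude.
CIF value = FCA price + origin terminal + freight + insurance = 227712.67 + 884.87 + 3040.40 + 444.09 = 232082.03
Import duty = 232082.03 × 15% = 34812.30
Buyer bears: origin terminal 884.87 + freight 3040.40 + insurance 444.09 + delivery 937.62 + duty 34812.30 = 40119.28
Landed cost = invoice 227712.67 + 40119.28 = 267831.95

Total landed cost: EUR 267831.95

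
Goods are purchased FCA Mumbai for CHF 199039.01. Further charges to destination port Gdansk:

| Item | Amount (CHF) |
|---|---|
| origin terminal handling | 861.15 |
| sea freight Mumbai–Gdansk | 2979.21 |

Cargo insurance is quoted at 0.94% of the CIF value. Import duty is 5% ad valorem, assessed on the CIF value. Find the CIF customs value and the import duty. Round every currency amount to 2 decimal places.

CIF value: CHF 204804.53; import duty: CHF 10240.23

Let C be the CIF value. C = FCA price + pre-shipment costs + freight + 0.94% × C
C − 0.94% × C = 199039.01 + 861.15 + 2979.21
0.9906 × C = 202879.37
C = 202879.37 / 0.9906 = 204804.53
Insurance premium = 0.94% × 204804.53 = 1925.16
Import duty = 204804.53 × 5% = 10240.23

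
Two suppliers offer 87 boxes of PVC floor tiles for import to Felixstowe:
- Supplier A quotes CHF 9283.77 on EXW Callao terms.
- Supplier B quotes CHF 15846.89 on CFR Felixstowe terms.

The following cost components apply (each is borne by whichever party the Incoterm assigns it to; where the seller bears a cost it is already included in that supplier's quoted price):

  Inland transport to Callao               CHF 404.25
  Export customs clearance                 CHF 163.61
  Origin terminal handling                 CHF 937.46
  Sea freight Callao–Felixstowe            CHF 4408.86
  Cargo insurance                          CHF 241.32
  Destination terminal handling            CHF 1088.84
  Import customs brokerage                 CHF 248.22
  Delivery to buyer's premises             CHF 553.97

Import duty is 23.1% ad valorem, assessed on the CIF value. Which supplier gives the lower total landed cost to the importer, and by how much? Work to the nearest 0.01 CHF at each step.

Supplier A (EXW):
CIF value = EXW price + inland to port + export clearance + origin terminal + freight + insurance = 9283.77 + 404.25 + 163.61 + 937.46 + 4408.86 + 241.32 = 15439.27
Import duty = 15439.27 × 23.1% = 3566.47
Buyer bears (A): 404.25 + 163.61 + 937.46 + 4408.86 + 241.32 + 1088.84 + 248.22 + 553.97 = 8046.53
Landed cost (A) = invoice 9283.77 + 8046.53 + duty 3566.47 = 20896.77
Supplier B (CFR):
CIF value = CFR price + insurance = 15846.89 + 241.32 = 16088.21
Import duty = 16088.21 × 23.1% = 3716.38
Buyer bears (B): 241.32 + 1088.84 + 248.22 + 553.97 = 2132.35
Landed cost (B) = invoice 15846.89 + 2132.35 + duty 3716.38 = 21695.62
Difference = |20896.77 − 21695.62| = 798.85

Supplier A is cheaper by CHF 798.85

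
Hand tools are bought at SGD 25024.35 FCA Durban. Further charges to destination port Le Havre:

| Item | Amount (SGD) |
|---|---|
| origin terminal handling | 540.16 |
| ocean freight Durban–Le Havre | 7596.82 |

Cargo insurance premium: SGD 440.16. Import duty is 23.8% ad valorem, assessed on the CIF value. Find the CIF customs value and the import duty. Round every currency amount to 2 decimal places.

CIF = FCA price + pre-shipment costs + freight + insurance
CIF = 25024.35 + 540.16 + 7596.82 + 440.16 = 33601.49
Import duty = 33601.49 × 23.8% = 7997.15

CIF value: SGD 33601.49; import duty: SGD 7997.15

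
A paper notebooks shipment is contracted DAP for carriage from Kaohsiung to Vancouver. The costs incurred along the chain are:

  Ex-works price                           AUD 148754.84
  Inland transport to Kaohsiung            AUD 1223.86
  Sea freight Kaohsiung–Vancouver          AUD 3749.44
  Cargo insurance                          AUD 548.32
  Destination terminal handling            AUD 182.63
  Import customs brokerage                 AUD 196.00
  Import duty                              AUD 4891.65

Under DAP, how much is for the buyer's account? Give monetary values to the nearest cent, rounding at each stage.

Buyer's account: AUD 5087.65

DAP: the seller bears all costs to the named destination except import duty and clearance.
Seller's account: goods 148754.84 + inland to port 1223.86 + freight 3749.44 + insurance 548.32 + destination terminal 182.63 = 154459.09
Buyer's account: brokerage 196.00 + duty 4891.65 = 5087.65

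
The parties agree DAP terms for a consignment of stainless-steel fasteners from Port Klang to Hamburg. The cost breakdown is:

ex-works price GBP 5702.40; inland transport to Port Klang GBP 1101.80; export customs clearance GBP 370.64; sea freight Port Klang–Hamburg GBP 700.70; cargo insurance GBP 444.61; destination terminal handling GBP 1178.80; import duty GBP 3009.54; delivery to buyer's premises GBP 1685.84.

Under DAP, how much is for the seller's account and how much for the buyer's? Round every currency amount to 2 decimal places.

Seller: GBP 11184.79; buyer: GBP 3009.54

DAP: the seller bears all costs to the named destination except import duty and clearance.
Seller's account: goods 5702.40 + inland to port 1101.80 + export clearance 370.64 + freight 700.70 + insurance 444.61 + destination terminal 1178.80 + delivery 1685.84 = 11184.79
Buyer's account: duty 3009.54 = 3009.54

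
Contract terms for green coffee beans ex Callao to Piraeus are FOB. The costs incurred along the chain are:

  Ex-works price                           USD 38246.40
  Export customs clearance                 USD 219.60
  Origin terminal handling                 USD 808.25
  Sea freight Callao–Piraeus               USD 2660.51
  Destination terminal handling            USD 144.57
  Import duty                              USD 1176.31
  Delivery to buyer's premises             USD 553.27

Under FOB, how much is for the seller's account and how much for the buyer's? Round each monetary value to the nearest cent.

Seller: USD 39274.25; buyer: USD 4534.66

FOB: the seller bears costs until goods are on board at the origin port; the buyer bears freight, insurance and all costs thereafter.
Seller's account: goods 38246.40 + export clearance 219.60 + origin terminal 808.25 = 39274.25
Buyer's account: freight 2660.51 + destination terminal 144.57 + duty 1176.31 + delivery 553.27 = 4534.66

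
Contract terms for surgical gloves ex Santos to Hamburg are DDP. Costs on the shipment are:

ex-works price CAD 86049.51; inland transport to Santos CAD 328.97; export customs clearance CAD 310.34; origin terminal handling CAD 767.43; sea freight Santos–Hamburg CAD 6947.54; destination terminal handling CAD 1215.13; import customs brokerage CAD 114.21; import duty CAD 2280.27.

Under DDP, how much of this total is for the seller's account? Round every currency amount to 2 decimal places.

Seller's account: CAD 98013.40

DDP: the seller bears all costs including import duty.
Seller's account: goods 86049.51 + inland to port 328.97 + export clearance 310.34 + origin terminal 767.43 + freight 6947.54 + destination terminal 1215.13 + brokerage 114.21 + duty 2280.27 = 98013.40
Buyer's account: 0.00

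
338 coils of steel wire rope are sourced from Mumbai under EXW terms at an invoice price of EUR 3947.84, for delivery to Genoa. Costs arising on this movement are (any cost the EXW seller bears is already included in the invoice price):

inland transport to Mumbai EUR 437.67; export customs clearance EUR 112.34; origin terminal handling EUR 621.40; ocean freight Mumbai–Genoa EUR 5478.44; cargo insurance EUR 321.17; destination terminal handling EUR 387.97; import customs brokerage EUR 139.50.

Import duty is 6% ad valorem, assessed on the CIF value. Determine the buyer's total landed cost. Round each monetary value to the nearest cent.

Total landed cost: EUR 12101.46

EXW: the seller makes goods available at their premises; the buyer bears all onward costs.
CIF value = EXW price + inland to port + export clearance + origin terminal + freight + insurance = 3947.84 + 437.67 + 112.34 + 621.40 + 5478.44 + 321.17 = 10918.86
Import duty = 10918.86 × 6% = 655.13
Buyer bears: inland to port 437.67 + export clearance 112.34 + origin terminal 621.40 + freight 5478.44 + insurance 321.17 + destination terminal 387.97 + brokerage 139.50 + duty 655.13 = 8153.62
Landed cost = invoice 3947.84 + 8153.62 = 12101.46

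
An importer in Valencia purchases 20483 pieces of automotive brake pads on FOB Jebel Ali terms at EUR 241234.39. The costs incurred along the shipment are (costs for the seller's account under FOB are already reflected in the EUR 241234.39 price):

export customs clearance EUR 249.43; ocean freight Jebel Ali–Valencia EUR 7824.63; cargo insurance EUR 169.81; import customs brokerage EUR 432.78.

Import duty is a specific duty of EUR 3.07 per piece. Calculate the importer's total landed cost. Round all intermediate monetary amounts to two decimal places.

Total landed cost: EUR 312544.42

FOB: the seller bears costs until goods are on board at the origin port; the buyer bears freight, insurance and all costs thereafter.
Already in the invoice (seller's account under FOB): export clearance — exclude.
CIF value = FOB price + freight + insurance = 241234.39 + 7824.63 + 169.81 = 249228.83
Import duty = 20483 × 3.07 = 62882.81
Buyer bears: freight 7824.63 + insurance 169.81 + brokerage 432.78 + duty 62882.81 = 71310.03
Landed cost = invoice 241234.39 + 71310.03 = 312544.42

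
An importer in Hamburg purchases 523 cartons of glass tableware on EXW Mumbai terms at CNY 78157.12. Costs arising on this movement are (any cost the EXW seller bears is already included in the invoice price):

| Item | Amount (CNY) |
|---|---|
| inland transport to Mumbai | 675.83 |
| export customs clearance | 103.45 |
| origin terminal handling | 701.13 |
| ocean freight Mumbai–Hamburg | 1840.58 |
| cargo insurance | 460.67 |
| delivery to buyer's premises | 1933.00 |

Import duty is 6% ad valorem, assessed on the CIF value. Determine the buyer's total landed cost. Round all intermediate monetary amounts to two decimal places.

Total landed cost: CNY 88788.11

EXW: the seller makes goods available at their premises; the buyer bears all onward costs.
CIF value = EXW price + inland to port + export clearance + origin terminal + freight + insurance = 78157.12 + 675.83 + 103.45 + 701.13 + 1840.58 + 460.67 = 81938.78
Import duty = 81938.78 × 6% = 4916.33
Buyer bears: inland to port 675.83 + export clearance 103.45 + origin terminal 701.13 + freight 1840.58 + insurance 460.67 + delivery 1933.00 + duty 4916.33 = 10630.99
Landed cost = invoice 78157.12 + 10630.99 = 88788.11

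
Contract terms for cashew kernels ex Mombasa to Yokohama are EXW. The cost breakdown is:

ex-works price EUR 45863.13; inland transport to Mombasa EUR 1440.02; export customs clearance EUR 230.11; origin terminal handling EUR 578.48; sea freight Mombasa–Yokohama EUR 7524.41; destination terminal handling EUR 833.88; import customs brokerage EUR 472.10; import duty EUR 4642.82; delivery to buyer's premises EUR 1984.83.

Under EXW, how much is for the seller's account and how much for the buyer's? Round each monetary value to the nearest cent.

EXW: the seller makes goods available at their premises; the buyer bears all onward costs.
Seller's account: goods 45863.13 = 45863.13
Buyer's account: inland to port 1440.02 + export clearance 230.11 + origin terminal 578.48 + freight 7524.41 + destination terminal 833.88 + brokerage 472.10 + duty 4642.82 + delivery 1984.83 = 17706.65

Seller: EUR 45863.13; buyer: EUR 17706.65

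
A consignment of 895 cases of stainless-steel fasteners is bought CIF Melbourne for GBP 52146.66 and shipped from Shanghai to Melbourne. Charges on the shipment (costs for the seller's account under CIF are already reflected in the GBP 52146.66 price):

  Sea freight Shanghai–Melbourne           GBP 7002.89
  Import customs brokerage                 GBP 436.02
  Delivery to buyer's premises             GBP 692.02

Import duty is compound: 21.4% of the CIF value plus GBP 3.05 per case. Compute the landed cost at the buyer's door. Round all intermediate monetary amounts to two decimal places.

Total landed cost: GBP 67163.84

CIF: the seller pays costs through ocean freight and marine insurance to the destination port.
Already in the invoice (seller's account under CIF): freight — exclude.
The CIF price already equals the CIF value: 52146.66
Ad valorem component: 52146.66 × 21.4% = 11159.39
Specific component: 895 × 3.05 = 2729.75
Import duty = 11159.39 + 2729.75 = 13889.14
Buyer bears: brokerage 436.02 + delivery 692.02 + duty 13889.14 = 15017.18
Landed cost = invoice 52146.66 + 15017.18 = 67163.84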